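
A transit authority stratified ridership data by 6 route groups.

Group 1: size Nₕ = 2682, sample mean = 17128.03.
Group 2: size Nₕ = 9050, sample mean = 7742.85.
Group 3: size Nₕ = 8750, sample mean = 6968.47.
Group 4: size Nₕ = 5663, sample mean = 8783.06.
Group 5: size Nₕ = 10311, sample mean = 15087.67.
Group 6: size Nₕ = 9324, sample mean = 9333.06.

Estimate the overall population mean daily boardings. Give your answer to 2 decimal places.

10251.49

N = 2682 + 9050 + 8750 + 5663 + 10311 + 9324 = 45780.
Weight each subgroup mean by Nₕ/N and sum.
Σ Nₕx̄ₕ = 2682·17128.03 + 9050·7742.85 + 8750·6968.47 + 5663·8783.06 + 10311·15087.67 + 9324·9333.06 = 45937376.46 + 70072792.5 + 60974112.5 + 49738468.78 + 155568965.37 + 87021451.44 = 469313167.05.
Divide by N: 469313167.05 / 45780 = 10251.4890... → 10251.49.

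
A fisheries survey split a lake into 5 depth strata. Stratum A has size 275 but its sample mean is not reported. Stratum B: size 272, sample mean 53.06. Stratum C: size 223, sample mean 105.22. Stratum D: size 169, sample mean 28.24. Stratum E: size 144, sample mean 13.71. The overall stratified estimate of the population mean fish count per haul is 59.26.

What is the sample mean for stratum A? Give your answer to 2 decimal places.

N = 275 + 272 + 223 + 169 + 144 = 1083.
Overall total = μ·N = 59.26·1083 = 64178.58.
Subtract the known strata: 272·53.06 + 223·105.22 + 169·28.24 + 144·13.71 = 44643.18.
Remaining total for stratum A: 64178.58 − 44643.18 = 19535.4.
Divide by its size: 19535.4 / 275 = 71.0378... → 71.04.

71.04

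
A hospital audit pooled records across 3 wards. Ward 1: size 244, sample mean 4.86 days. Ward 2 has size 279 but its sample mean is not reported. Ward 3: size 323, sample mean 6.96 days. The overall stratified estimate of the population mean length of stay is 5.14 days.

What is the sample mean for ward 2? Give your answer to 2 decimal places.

Σ Nₕx̄ₕ = N·μ, so 279·x̄_2 = 846·5.14 − (244·4.86 + 323·6.96).
= 4348.44 − 3433.92 = 914.52.
x̄_2 = 914.52 / 279 = 3.2778... → 3.28.

3.28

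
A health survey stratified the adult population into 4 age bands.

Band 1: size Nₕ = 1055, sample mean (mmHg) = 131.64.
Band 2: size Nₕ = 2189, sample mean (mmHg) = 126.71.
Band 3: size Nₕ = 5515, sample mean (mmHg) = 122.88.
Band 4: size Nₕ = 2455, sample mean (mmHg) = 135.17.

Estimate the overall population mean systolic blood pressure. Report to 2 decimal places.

N = 1055 + 2189 + 5515 + 2455 = 11214.
Weight each subgroup mean by Nₕ/N and sum.
Σ Nₕx̄ₕ = 1055·131.64 + 2189·126.71 + 5515·122.88 + 2455·135.17 = 138880.2 + 277368.19 + 677683.2 + 331842.35 = 1425773.94.
Divide by N: 1425773.94 / 11214 = 127.1423... → 127.14.

127.14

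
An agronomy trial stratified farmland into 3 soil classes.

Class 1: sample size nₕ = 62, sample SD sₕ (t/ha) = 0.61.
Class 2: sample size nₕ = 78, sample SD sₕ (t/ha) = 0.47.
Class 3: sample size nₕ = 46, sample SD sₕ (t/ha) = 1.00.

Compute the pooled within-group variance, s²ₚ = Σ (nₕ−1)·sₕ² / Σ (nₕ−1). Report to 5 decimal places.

0.46288

1: (62−1)·0.61² = 61·0.3721 = 22.6981
2: (78−1)·0.47² = 77·0.2209 = 17.0093
3: (46−1)·1.00² = 45·1 = 45
Numerator = 84.7074; denominator = Σ(nₕ−1) = 183.
s²ₚ = 84.7074/183 = 0.4628820... → 0.46288.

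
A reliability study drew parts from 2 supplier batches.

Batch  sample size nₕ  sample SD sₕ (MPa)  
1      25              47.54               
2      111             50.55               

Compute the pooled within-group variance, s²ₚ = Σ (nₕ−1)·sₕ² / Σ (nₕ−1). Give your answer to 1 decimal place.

2502.4

1: (25−1)·47.54² = 24·2260.0516 = 54241.2384
2: (111−1)·50.55² = 110·2555.3025 = 281083.275
Numerator = 335324.5134; denominator = Σ(nₕ−1) = 134.
s²ₚ = 335324.5134/134 = 2502.422... → 2502.4.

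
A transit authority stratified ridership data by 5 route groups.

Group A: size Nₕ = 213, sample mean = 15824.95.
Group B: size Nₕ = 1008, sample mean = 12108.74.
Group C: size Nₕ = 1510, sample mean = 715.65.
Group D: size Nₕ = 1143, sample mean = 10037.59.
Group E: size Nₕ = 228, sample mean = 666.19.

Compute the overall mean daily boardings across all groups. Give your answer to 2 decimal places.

6894.64

N = 213 + 1008 + 1510 + 1143 + 228 = 4102.
Overall mean = Σ (Nₕ/N)·x̄ₕ — weight by population share, not a simple average.
Σ Nₕx̄ₕ = 213·15824.95 + 1008·12108.74 + 1510·715.65 + 1143·10037.59 + 228·666.19 = 3370714.35 + 12205609.92 + 1080631.5 + 11472965.37 + 151891.32 = 28281812.46.
Divide by N: 28281812.46 / 4102 = 6894.6398... → 6894.64.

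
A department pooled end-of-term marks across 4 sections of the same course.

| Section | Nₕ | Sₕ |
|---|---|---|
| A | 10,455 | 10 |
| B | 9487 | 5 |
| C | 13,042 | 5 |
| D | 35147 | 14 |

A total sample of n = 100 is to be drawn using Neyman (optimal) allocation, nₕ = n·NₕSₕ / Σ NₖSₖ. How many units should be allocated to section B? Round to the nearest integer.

Σ NₕSₕ = 10455·10 + 9487·5 + 13042·5 + 35147·14 = 709253.
Share for B: 47435/709253 = 0.06688.
n_B = 100 × 0.06688 = 6.688... → 7.

7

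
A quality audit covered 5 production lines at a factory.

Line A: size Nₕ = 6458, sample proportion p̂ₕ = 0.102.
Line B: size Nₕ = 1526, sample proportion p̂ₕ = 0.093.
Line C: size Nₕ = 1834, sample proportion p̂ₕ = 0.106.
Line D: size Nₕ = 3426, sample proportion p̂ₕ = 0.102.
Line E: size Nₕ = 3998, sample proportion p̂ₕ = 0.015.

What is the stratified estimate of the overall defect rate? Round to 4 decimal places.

Wₕ = Nₕ/N with N = 17242: 0.3746, 0.0885, 0.1064, 0.1987, 0.2319.
p̂_st = 0.3746·0.102 + 0.0885·0.093 + 0.1064·0.106 + 0.1987·0.102 + 0.2319·0.015 ≈ 0.081456... → 0.0815.

0.0815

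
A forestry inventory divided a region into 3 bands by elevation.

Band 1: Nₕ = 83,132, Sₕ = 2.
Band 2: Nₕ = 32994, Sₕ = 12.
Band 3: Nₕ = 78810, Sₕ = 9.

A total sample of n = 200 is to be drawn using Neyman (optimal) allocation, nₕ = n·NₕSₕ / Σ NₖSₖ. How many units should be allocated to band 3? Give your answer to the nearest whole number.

112

Σ NₕSₕ = 83132·2 + 32994·12 + 78810·9 = 1271482.
Share for 3: 709290/1271482 = 0.55785.
n_3 = 200 × 0.55785 = 111.569... → 112.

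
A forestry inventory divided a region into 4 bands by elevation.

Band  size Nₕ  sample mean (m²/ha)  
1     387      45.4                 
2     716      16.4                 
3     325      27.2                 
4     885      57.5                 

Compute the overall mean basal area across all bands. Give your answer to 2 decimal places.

N = 387 + 716 + 325 + 885 = 2313.
Weight each subgroup mean by Nₕ/N and sum.
Σ Nₕx̄ₕ = 387·45.4 + 716·16.4 + 325·27.2 + 885·57.5 = 17569.8 + 11742.4 + 8840 + 50887.5 = 89039.7.
Divide by N: 89039.7 / 2313 = 38.4953... → 38.50.

38.50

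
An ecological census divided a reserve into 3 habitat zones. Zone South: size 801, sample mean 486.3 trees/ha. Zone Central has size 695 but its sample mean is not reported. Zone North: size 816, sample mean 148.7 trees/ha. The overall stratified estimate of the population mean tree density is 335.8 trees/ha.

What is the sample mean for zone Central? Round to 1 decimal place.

N = 801 + 695 + 816 = 2312.
Overall total = μ·N = 335.8·2312 = 776369.6.
Subtract the known strata: 801·486.3 + 816·148.7 = 510865.5.
Remaining total for zone Central: 776369.6 − 510865.5 = 265504.1.
Divide by its size: 265504.1 / 695 = 382.020... → 382.0.

382.0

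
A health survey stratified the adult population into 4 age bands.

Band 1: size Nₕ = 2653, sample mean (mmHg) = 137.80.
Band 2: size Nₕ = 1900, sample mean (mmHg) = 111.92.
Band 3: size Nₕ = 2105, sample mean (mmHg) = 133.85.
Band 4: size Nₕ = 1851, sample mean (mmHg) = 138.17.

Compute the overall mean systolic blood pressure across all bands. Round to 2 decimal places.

131.12

x̄_st = (Σ Nₕx̄ₕ) / (Σ Nₕ) = (2653·137.80 + 1900·111.92 + 2105·133.85 + 1851·138.17) / 8509
= 1115738.32 / 8509 = 131.1245... → 131.12.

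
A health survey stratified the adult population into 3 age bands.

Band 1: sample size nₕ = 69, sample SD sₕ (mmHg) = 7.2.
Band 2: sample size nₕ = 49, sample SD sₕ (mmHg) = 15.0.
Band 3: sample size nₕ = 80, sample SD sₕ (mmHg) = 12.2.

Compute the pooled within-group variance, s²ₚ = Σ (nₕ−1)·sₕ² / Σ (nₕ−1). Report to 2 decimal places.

133.76

Degrees of freedom: 68 + 48 + 79 = 195.
Σ(nₕ−1)sₕ² = 68·51.84 + 48·225 + 79·148.84 = 26083.48.
s²ₚ = 26083.48 / 195 = 133.7614... → 133.76.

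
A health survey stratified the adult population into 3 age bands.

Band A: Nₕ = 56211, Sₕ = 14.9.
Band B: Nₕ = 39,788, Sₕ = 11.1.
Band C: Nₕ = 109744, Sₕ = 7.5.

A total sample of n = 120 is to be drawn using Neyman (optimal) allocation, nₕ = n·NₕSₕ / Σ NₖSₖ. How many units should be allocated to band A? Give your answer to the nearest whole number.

48

A: NₕSₕ = 56211·14.9 = 837543.9
B: NₕSₕ = 39788·11.1 = 441646.8
C: NₕSₕ = 109744·7.5 = 823080
Σ NₕSₕ = 2102270.7.
n_A = 120·837543.9/2102270.7 = 47.808... → 48.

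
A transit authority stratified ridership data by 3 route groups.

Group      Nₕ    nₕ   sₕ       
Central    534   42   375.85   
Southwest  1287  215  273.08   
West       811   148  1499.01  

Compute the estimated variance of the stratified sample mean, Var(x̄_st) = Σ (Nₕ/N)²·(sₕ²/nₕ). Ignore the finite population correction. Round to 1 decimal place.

1662.9

N = 2632; Wₕ = Nₕ/N.
group Central: (534/2632)²·375.85²/42 = 138.4492
group Southwest: (1287/2632)²·273.08²/215 = 82.9329
group West: (811/2632)²·1499.01²/148 = 1441.5088
Sum = 1662.8908 → 1662.9.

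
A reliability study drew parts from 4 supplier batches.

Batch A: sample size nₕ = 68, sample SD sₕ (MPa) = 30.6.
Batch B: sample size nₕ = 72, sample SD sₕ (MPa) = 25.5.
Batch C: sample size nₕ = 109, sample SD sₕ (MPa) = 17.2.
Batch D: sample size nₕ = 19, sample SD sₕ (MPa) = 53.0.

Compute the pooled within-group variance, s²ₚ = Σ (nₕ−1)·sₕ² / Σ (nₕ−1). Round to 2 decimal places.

Degrees of freedom: 67 + 71 + 108 + 18 = 264.
Σ(nₕ−1)sₕ² = 67·936.36 + 71·650.25 + 108·295.84 + 18·2809 = 191416.59.
s²ₚ = 191416.59 / 264 = 725.0628... → 725.06.

725.06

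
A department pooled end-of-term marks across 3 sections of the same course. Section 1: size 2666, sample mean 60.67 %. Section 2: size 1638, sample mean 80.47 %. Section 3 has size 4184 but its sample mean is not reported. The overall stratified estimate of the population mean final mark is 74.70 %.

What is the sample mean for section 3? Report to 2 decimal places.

81.38

N = 2666 + 1638 + 4184 = 8488.
Overall total = μ·N = 74.70·8488 = 634053.6.
Subtract the known strata: 2666·60.67 + 1638·80.47 = 293556.08.
Remaining total for section 3: 634053.6 − 293556.08 = 340497.52.
Divide by its size: 340497.52 / 4184 = 81.3809... → 81.38.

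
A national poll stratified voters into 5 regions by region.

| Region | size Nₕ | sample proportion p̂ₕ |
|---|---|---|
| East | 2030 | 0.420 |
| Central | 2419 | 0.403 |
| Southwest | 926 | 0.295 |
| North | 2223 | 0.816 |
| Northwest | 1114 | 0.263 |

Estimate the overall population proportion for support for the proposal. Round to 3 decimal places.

N = 2030 + 2419 + 926 + 2223 + 1114 = 8712.
Overall proportion = Σ (Nₕ/N)·p̂ₕ.
Σ Nₕp̂ₕ = 852.6 + 974.857 + 273.17 + 1813.968 + 292.982 = 4207.577.
4207.577 / 8712 = 0.48296... → 0.483.

0.483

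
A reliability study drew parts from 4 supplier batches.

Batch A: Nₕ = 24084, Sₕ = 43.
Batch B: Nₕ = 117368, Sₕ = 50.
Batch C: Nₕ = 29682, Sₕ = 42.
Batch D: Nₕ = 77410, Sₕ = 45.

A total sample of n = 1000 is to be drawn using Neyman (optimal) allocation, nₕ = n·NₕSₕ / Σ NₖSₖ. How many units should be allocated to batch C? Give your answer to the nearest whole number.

107

Σ NₕSₕ = 24084·43 + 117368·50 + 29682·42 + 77410·45 = 11634106.
Share for C: 1246644/11634106 = 0.10715.
n_C = 1000 × 0.10715 = 107.154... → 107.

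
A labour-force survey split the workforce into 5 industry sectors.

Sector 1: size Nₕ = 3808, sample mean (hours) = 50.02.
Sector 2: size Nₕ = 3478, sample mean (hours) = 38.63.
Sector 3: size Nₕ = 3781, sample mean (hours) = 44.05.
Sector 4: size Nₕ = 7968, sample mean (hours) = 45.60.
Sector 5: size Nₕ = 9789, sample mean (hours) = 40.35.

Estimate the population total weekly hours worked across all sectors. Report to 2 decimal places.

1249711.30

Estimate total by summing Nₕ·x̄ₕ over strata.
3808·50.02 + 3478·38.63 + 3781·44.05 + 7968·45.60 + 9789·40.35 = 190476.16 + 134355.14 + 166553.05 + 363340.8 + 394986.15 = 1249711.30.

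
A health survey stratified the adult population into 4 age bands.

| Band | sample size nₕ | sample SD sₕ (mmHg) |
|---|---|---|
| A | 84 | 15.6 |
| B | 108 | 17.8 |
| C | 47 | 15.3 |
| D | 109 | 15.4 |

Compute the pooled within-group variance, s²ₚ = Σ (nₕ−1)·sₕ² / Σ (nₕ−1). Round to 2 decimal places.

Degrees of freedom: 83 + 107 + 46 + 108 = 344.
Σ(nₕ−1)sₕ² = 83·243.36 + 107·316.84 + 46·234.09 + 108·237.16 = 90482.18.
s²ₚ = 90482.18 / 344 = 263.0296... → 263.03.

263.03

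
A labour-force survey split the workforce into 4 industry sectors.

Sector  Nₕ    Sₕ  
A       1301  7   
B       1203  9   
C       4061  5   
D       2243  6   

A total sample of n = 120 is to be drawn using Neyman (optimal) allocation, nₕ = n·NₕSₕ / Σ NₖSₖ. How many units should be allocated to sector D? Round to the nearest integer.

Σ NₕSₕ = 1301·7 + 1203·9 + 4061·5 + 2243·6 = 53697.
Share for D: 13458/53697 = 0.25063.
n_D = 120 × 0.25063 = 30.075... → 30.

30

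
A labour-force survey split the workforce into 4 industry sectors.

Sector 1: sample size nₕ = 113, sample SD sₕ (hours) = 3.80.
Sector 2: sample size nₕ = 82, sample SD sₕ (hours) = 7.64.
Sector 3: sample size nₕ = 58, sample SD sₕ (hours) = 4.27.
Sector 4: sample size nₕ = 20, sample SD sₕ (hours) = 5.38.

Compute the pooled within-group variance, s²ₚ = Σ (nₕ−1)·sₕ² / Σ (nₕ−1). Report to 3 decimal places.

29.496

Degrees of freedom: 112 + 81 + 57 + 19 = 269.
Σ(nₕ−1)sₕ² = 112·14.44 + 81·58.3696 + 57·18.2329 + 19·28.9444 = 7934.4365.
s²ₚ = 7934.4365 / 269 = 29.49605... → 29.496.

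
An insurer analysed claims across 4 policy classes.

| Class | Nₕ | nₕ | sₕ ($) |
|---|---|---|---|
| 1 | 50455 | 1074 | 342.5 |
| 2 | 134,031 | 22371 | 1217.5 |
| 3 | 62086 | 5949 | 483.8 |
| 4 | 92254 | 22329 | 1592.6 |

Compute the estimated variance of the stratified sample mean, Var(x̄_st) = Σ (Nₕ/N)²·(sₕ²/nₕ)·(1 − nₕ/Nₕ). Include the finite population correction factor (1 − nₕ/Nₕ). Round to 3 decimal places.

N = 338826; Wₕ = Nₕ/N.
class 1: (50455/338826)²·342.5²/1074·(1 − 1074/50455) = 2.370432
class 2: (134031/338826)²·1217.5²/22371·(1 − 22371/134031) = 8.637777
class 3: (62086/338826)²·483.8²/5949·(1 − 5949/62086) = 1.194475
class 4: (92254/338826)²·1592.6²/22329·(1 − 22329/92254) = 6.382758
Sum = 18.585442 → 18.585.

18.585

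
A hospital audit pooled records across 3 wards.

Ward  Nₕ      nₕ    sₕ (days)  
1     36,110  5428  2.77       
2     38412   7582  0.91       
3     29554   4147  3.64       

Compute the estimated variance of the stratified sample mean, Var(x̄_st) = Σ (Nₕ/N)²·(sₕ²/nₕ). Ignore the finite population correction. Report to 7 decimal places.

0.0004427

N = 104076; Wₕ = Nₕ/N.
ward 1: (36110/104076)²·2.77²/5428 = 0.0001701663
ward 2: (38412/104076)²·0.91²/7582 = 0.0000148776
ward 3: (29554/104076)²·3.64²/4147 = 0.0002576322
Sum = 0.0004426760 → 0.0004427.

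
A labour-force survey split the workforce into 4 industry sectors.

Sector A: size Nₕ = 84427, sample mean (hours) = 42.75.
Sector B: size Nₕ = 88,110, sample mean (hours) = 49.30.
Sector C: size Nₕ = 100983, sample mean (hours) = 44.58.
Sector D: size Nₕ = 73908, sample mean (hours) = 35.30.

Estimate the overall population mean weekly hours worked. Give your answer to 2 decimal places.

43.36

N = 84427 + 88110 + 100983 + 73908 = 347428.
Overall mean = Σ (Nₕ/N)·x̄ₕ — weight by population share, not a simple average.
Σ Nₕx̄ₕ = 84427·42.75 + 88110·49.30 + 100983·44.58 + 73908·35.30 = 3609254.25 + 4343823 + 4501822.14 + 2608952.4 = 15063851.79.
Divide by N: 15063851.79 / 347428 = 43.3582... → 43.36.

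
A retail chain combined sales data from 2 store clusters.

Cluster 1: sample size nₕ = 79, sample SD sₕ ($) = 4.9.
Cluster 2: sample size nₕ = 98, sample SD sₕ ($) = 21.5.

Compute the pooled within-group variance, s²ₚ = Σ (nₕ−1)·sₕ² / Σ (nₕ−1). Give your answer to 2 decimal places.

1: (79−1)·4.9² = 78·24.01 = 1872.78
2: (98−1)·21.5² = 97·462.25 = 44838.25
Numerator = 46711.03; denominator = Σ(nₕ−1) = 175.
s²ₚ = 46711.03/175 = 266.9202... → 266.92.

266.92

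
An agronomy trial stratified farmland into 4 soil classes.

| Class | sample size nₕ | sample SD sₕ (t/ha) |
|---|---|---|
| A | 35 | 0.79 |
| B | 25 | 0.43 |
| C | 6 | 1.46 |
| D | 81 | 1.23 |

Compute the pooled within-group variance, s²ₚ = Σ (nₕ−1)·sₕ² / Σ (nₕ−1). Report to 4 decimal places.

Degrees of freedom: 34 + 24 + 5 + 80 = 143.
Σ(nₕ−1)sₕ² = 34·0.6241 + 24·0.1849 + 5·2.1316 + 80·1.5129 = 157.347.
s²ₚ = 157.347 / 143 = 1.100329... → 1.1003.

1.1003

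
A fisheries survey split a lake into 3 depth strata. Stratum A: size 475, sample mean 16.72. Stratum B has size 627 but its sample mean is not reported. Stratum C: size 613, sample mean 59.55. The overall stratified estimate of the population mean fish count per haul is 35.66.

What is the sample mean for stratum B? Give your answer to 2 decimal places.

26.65

N = 475 + 627 + 613 = 1715.
Overall total = μ·N = 35.66·1715 = 61156.9.
Subtract the known strata: 475·16.72 + 613·59.55 = 44446.15.
Remaining total for stratum B: 61156.9 − 44446.15 = 16710.75.
Divide by its size: 16710.75 / 627 = 26.6519... → 26.65.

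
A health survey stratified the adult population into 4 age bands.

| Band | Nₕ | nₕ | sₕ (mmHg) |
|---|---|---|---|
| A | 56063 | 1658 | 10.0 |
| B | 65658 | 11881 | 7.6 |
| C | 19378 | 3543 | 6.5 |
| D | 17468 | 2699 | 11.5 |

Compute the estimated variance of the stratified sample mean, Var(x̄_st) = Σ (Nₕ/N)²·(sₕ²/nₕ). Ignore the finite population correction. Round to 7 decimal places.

0.0091458

N = 158567; Wₕ = Nₕ/N.
band A: (56063/158567)²·10.0²/1658 = 0.0075394996
band B: (65658/158567)²·7.6²/11881 = 0.0008335351
band C: (19378/158567)²·6.5²/3543 = 0.0001780934
band D: (17468/158567)²·11.5²/2699 = 0.0005946392
Sum = 0.0091457673 → 0.0091458.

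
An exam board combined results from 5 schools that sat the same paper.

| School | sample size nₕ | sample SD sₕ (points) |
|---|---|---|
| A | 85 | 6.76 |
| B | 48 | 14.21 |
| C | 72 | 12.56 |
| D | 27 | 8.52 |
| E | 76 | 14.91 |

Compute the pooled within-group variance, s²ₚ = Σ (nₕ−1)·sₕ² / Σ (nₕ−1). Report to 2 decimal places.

A: (85−1)·6.76² = 84·45.6976 = 3838.5984
B: (48−1)·14.21² = 47·201.9241 = 9490.4327
C: (72−1)·12.56² = 71·157.7536 = 11200.5056
D: (27−1)·8.52² = 26·72.5904 = 1887.3504
E: (76−1)·14.91² = 75·222.3081 = 16673.1075
Numerator = 43089.9946; denominator = Σ(nₕ−1) = 303.
s²ₚ = 43089.9946/303 = 142.2112... → 142.21.

142.21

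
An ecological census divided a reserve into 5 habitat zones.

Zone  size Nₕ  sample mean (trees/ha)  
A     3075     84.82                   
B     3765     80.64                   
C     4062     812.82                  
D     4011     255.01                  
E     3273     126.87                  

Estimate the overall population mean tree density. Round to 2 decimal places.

N = 3075 + 3765 + 4062 + 4011 + 3273 = 18186.
Overall mean = Σ (Nₕ/N)·x̄ₕ — weight by population share, not a simple average.
Σ Nₕx̄ₕ = 3075·84.82 + 3765·80.64 + 4062·812.82 + 4011·255.01 + 3273·126.87 = 260821.5 + 303609.6 + 3301674.84 + 1022845.11 + 415245.51 = 5304196.56.
Divide by N: 5304196.56 / 18186 = 291.6637... → 291.66.

291.66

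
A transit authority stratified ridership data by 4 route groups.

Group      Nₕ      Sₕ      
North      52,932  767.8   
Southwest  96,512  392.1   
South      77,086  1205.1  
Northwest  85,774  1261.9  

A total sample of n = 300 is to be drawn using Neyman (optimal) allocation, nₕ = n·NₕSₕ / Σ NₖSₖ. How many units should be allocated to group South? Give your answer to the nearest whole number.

100

Σ NₕSₕ = 52932·767.8 + 96512·392.1 + 77086·1205.1 + 85774·1261.9 = 279618094.
Share for South: 92896338.6/279618094 = 0.33223.
n_South = 300 × 0.33223 = 99.668... → 100.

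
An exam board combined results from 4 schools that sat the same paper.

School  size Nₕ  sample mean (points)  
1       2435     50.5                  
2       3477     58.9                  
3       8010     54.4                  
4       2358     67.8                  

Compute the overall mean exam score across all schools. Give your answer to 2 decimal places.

x̄_st = (Σ Nₕx̄ₕ) / (Σ Nₕ) = (2435·50.5 + 3477·58.9 + 8010·54.4 + 2358·67.8) / 16280
= 923379.2 / 16280 = 56.7186... → 56.72.

56.72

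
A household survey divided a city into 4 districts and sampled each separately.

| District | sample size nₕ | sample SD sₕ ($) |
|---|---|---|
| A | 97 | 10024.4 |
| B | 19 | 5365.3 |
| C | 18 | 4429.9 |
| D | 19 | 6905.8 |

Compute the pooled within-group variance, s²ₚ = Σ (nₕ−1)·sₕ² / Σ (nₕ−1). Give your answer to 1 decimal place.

76222085.3

A: (97−1)·10024.4² = 96·100488595.36 = 9646905154.56
B: (19−1)·5365.3² = 18·28786444.09 = 518155993.62
C: (18−1)·4429.9² = 17·19624014.01 = 333608238.17
D: (19−1)·6905.8² = 18·47690073.64 = 858421325.52
Numerator = 11357090711.87; denominator = Σ(nₕ−1) = 149.
s²ₚ = 11357090711.87/149 = 76222085.315... → 76222085.3.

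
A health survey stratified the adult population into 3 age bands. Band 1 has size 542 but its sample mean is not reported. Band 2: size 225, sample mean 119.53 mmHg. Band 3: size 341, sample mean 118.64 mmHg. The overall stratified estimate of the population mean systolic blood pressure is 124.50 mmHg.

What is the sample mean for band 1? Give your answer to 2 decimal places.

N = 542 + 225 + 341 = 1108.
Overall total = μ·N = 124.50·1108 = 137946.
Subtract the known strata: 225·119.53 + 341·118.64 = 67350.49.
Remaining total for band 1: 137946 − 67350.49 = 70595.51.
Divide by its size: 70595.51 / 542 = 130.2500... → 130.25.

130.25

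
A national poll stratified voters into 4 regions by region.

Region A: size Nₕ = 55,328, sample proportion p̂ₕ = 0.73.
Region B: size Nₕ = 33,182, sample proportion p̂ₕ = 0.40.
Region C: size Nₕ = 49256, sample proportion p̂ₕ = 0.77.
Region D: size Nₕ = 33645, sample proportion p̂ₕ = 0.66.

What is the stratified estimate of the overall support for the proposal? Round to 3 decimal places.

0.664

Wₕ = Nₕ/N with N = 171411: 0.3228, 0.1936, 0.2874, 0.1963.
p̂_st = 0.3228·0.73 + 0.1936·0.40 + 0.2874·0.77 + 0.1963·0.66 ≈ 0.66387... → 0.664.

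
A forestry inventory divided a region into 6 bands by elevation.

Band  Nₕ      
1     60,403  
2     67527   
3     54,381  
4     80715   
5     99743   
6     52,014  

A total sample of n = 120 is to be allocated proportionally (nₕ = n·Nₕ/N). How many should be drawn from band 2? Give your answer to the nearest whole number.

20

Share of band 2 = 67527/414783 = 0.16280.
Allocate 120 × 0.16280 = 19.536... → 20.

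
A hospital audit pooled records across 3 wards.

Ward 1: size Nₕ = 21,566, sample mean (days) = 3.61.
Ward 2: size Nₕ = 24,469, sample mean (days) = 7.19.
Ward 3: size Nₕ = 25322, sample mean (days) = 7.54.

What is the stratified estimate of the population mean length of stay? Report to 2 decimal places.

6.23

x̄_st = (Σ Nₕx̄ₕ) / (Σ Nₕ) = (21566·3.61 + 24469·7.19 + 25322·7.54) / 71357
= 444713.25 / 71357 = 6.2322... → 6.23.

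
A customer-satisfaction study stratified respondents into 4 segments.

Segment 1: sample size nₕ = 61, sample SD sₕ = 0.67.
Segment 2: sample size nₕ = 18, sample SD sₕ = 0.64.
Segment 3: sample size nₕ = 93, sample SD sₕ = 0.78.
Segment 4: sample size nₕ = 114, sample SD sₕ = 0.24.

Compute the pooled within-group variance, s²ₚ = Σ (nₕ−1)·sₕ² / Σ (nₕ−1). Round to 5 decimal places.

0.34177

Degrees of freedom: 60 + 17 + 92 + 113 = 282.
Σ(nₕ−1)sₕ² = 60·0.4489 + 17·0.4096 + 92·0.6084 + 113·0.0576 = 96.3788.
s²ₚ = 96.3788 / 282 = 0.3417688... → 0.34177.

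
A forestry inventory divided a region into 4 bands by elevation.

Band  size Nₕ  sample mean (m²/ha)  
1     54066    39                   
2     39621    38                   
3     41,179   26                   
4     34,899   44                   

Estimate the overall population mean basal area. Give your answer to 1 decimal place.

N = 54066 + 39621 + 41179 + 34899 = 169765.
Weight each subgroup mean by Nₕ/N and sum.
Σ Nₕx̄ₕ = 54066·39 + 39621·38 + 41179·26 + 34899·44 = 2108574 + 1505598 + 1070654 + 1535556 = 6220382.
Divide by N: 6220382 / 169765 = 36.641... → 36.6.

36.6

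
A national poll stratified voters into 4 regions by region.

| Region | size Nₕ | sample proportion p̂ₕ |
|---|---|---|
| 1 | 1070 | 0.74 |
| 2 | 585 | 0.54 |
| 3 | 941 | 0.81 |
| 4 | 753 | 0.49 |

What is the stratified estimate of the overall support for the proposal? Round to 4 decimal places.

Wₕ = Nₕ/N with N = 3349: 0.3195, 0.1747, 0.2810, 0.2248.
p̂_st = 0.3195·0.74 + 0.1747·0.54 + 0.2810·0.81 + 0.2248·0.49 ≈ 0.668522... → 0.6685.

0.6685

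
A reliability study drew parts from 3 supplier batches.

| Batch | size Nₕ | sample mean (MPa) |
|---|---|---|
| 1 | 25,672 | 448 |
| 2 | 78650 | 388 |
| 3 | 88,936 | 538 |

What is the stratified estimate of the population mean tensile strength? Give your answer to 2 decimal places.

465.00

N = 25672 + 78650 + 88936 = 193258.
Weight each subgroup mean by Nₕ/N and sum.
Σ Nₕx̄ₕ = 25672·448 + 78650·388 + 88936·538 = 11501056 + 30516200 + 47847568 = 89864824.
Divide by N: 89864824 / 193258 = 464.9992... → 465.00.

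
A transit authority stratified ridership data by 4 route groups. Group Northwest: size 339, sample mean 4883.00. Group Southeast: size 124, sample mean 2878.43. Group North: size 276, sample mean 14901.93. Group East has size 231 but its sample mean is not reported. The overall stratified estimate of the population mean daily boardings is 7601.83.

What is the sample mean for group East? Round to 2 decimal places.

5405.11

Σ Nₕx̄ₕ = N·μ, so 231·x̄_East = 970·7601.83 − (339·4883.00 + 124·2878.43 + 276·14901.93).
= 7373775.1 − 6125195 = 1248580.1.
x̄_East = 1248580.1 / 231 = 5405.1087... → 5405.11.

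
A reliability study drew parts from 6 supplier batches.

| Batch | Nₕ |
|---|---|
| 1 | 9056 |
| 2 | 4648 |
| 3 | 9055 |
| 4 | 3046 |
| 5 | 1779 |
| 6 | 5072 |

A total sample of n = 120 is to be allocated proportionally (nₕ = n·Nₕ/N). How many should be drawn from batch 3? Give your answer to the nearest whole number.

Share of batch 3 = 9055/32656 = 0.27728.
Allocate 120 × 0.27728 = 33.274... → 33.

33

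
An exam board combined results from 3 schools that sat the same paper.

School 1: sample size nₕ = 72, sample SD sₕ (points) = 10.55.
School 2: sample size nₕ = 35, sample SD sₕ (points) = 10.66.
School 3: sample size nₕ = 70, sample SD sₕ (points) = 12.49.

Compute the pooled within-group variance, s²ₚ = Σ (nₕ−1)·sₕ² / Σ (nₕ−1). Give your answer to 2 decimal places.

129.48

1: (72−1)·10.55² = 71·111.3025 = 7902.4775
2: (35−1)·10.66² = 34·113.6356 = 3863.6104
3: (70−1)·12.49² = 69·156.0001 = 10764.0069
Numerator = 22530.0948; denominator = Σ(nₕ−1) = 174.
s²ₚ = 22530.0948/174 = 129.4833... → 129.48.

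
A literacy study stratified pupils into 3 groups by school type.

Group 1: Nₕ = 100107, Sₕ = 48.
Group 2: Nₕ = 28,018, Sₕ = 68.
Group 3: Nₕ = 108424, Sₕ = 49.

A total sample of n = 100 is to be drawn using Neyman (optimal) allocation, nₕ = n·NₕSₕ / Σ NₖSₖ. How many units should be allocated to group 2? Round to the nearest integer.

1: NₕSₕ = 100107·48 = 4805136
2: NₕSₕ = 28018·68 = 1905224
3: NₕSₕ = 108424·49 = 5312776
Σ NₕSₕ = 12023136.
n_2 = 100·1905224/12023136 = 15.846... → 16.

16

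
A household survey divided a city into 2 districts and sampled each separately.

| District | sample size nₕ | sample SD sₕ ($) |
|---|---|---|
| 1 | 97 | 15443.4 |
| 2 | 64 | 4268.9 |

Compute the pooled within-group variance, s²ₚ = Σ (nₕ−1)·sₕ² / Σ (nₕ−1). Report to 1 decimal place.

1: (97−1)·15443.4² = 96·238498603.56 = 22895865941.76
2: (64−1)·4268.9² = 63·18223507.21 = 1148080954.23
Numerator = 24043946895.99; denominator = Σ(nₕ−1) = 159.
s²ₚ = 24043946895.99/159 = 151219791.799... → 151219791.8.

151219791.8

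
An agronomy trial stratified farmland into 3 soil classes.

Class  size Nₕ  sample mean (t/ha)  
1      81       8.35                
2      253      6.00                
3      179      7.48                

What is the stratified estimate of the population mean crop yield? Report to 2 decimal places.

N = 81 + 253 + 179 = 513.
Overall mean = Σ (Nₕ/N)·x̄ₕ — weight by population share, not a simple average.
Σ Nₕx̄ₕ = 81·8.35 + 253·6.00 + 179·7.48 = 676.35 + 1518 + 1338.92 = 3533.27.
Divide by N: 3533.27 / 513 = 6.8875... → 6.89.

6.89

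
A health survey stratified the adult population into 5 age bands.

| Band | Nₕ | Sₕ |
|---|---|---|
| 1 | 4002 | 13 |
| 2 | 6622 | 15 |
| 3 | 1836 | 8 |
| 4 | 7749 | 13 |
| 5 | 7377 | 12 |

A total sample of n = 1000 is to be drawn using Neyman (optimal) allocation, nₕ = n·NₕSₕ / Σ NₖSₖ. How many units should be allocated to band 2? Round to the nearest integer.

Σ NₕSₕ = 4002·13 + 6622·15 + 1836·8 + 7749·13 + 7377·12 = 355305.
Share for 2: 99330/355305 = 0.27956.
n_2 = 1000 × 0.27956 = 279.563... → 280.

280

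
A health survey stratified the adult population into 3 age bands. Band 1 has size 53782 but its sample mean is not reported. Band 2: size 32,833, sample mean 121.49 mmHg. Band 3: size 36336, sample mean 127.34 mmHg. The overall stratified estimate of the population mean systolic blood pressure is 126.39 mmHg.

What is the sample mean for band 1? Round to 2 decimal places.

128.74

Σ Nₕx̄ₕ = N·μ, so 53782·x̄_1 = 122951·126.39 − (32833·121.49 + 36336·127.34).
= 15539776.89 − 8615907.41 = 6923869.48.
x̄_1 = 6923869.48 / 53782 = 128.7395... → 128.74.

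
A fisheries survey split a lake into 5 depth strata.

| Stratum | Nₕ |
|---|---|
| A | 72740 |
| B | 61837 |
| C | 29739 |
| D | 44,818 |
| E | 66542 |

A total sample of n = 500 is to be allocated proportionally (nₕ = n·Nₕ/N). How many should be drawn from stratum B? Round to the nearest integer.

112

Share of stratum B = 61837/275676 = 0.22431.
Allocate 500 × 0.22431 = 112.155... → 112.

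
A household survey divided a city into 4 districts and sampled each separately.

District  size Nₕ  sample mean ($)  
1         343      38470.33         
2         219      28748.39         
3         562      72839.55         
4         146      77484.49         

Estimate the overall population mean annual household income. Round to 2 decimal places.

56488.02

N = 1270; weights Wₕ = Nₕ/N = (0.2701, 0.1724, 0.4425, 0.1150).
x̄_st = Σ Wₕ·x̄ₕ = 0.2701·38470.33 + 0.1724·28748.39 + 0.4425·72839.55 + 0.1150·77484.49 ≈ 56488.0183...
→ 56488.02.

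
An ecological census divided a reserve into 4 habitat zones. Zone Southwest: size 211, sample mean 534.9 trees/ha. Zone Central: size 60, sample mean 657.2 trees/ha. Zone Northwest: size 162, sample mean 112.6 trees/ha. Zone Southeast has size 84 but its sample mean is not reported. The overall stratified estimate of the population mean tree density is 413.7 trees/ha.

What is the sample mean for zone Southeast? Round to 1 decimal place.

N = 211 + 60 + 162 + 84 = 517.
Overall total = μ·N = 413.7·517 = 213882.9.
Subtract the known strata: 211·534.9 + 60·657.2 + 162·112.6 = 170537.1.
Remaining total for zone Southeast: 213882.9 − 170537.1 = 43345.8.
Divide by its size: 43345.8 / 84 = 516.021... → 516.0.

516.0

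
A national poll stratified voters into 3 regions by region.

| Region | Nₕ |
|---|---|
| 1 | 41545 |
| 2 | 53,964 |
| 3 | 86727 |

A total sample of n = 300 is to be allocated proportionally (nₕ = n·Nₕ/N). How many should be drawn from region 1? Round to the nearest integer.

68

Share of region 1 = 41545/182236 = 0.22797.
Allocate 300 × 0.22797 = 68.392... → 68.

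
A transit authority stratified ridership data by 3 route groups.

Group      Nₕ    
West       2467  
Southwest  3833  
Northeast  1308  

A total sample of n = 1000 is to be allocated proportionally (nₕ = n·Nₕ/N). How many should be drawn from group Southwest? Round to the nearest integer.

N = 2467 + 3833 + 1308 = 7608.
n_Southwest = 1000·3833/7608 = 503.812... → 504.

504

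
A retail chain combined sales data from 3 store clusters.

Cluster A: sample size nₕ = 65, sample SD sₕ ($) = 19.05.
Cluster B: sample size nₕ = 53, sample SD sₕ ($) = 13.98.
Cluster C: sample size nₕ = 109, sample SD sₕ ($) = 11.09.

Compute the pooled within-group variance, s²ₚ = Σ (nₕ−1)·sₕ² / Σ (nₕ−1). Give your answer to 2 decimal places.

208.35

A: (65−1)·19.05² = 64·362.9025 = 23225.76
B: (53−1)·13.98² = 52·195.4404 = 10162.9008
C: (109−1)·11.09² = 108·122.9881 = 13282.7148
Numerator = 46671.3756; denominator = Σ(nₕ−1) = 224.
s²ₚ = 46671.3756/224 = 208.3544... → 208.35.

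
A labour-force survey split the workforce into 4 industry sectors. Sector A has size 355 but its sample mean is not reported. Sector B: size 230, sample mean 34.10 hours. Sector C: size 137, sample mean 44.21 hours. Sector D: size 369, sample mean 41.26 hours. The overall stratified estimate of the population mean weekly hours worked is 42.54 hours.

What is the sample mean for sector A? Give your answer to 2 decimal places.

Σ Nₕx̄ₕ = N·μ, so 355·x̄_A = 1091·42.54 − (230·34.10 + 137·44.21 + 369·41.26).
= 46411.14 − 29124.71 = 17286.43.
x̄_A = 17286.43 / 355 = 48.6942... → 48.69.

48.69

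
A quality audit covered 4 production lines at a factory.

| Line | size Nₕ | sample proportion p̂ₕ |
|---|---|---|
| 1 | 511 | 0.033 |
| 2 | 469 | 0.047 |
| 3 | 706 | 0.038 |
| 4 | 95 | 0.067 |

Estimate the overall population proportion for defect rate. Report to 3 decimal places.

0.040

Wₕ = Nₕ/N with N = 1781: 0.2869, 0.2633, 0.3964, 0.0533.
p̂_st = 0.2869·0.033 + 0.2633·0.047 + 0.3964·0.038 + 0.0533·0.067 ≈ 0.04048... → 0.040.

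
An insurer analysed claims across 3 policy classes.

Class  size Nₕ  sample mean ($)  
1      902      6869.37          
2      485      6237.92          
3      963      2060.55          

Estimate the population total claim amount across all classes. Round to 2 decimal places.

11205872.59

Population total = Σ Nₕ·x̄ₕ (each stratum's size times its mean).
902·6869.37 + 485·6237.92 + 963·2060.55 = 6196171.74 + 3025391.2 + 1984309.65 = 11205872.59.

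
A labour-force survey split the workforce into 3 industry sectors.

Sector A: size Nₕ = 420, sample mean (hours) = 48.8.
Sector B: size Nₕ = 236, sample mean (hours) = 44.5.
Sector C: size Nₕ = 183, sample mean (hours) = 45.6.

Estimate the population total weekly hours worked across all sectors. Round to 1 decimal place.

39342.8

A: 420·48.8 = 20496
B: 236·44.5 = 10502
C: 183·45.6 = 8344.8
τ̂ = Σ Nₕx̄ₕ = 39342.8.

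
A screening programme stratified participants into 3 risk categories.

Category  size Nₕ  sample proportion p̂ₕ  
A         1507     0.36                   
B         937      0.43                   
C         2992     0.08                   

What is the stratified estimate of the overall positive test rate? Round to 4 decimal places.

Wₕ = Nₕ/N with N = 5436: 0.2772, 0.1724, 0.5504.
p̂_st = 0.2772·0.36 + 0.1724·0.43 + 0.5504·0.08 ≈ 0.217953... → 0.2180.

0.2180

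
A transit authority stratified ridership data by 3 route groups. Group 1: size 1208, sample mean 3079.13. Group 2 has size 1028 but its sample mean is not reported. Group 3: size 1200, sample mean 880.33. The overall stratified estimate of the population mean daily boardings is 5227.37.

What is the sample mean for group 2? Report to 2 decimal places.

N = 1208 + 1028 + 1200 = 3436.
Overall total = μ·N = 5227.37·3436 = 17961243.32.
Subtract the known strata: 1208·3079.13 + 1200·880.33 = 4775985.04.
Remaining total for group 2: 17961243.32 − 4775985.04 = 13185258.28.
Divide by its size: 13185258.28 / 1028 = 12826.1267... → 12826.13.

12826.13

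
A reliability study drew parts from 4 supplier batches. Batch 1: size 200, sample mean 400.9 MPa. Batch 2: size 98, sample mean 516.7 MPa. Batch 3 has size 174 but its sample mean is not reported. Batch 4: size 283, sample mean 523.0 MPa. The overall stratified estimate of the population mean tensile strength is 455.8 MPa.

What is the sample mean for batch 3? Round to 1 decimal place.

N = 200 + 98 + 174 + 283 = 755.
Overall total = μ·N = 455.8·755 = 344129.
Subtract the known strata: 200·400.9 + 98·516.7 + 283·523.0 = 278825.6.
Remaining total for batch 3: 344129 − 278825.6 = 65303.4.
Divide by its size: 65303.4 / 174 = 375.307... → 375.3.

375.3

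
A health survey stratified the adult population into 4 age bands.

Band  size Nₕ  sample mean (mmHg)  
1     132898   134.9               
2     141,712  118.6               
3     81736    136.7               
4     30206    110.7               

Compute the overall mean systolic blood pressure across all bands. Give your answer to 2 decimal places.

127.41

N = 132898 + 141712 + 81736 + 30206 = 386552.
The stratified mean weights each stratum mean by its population share Nₕ/N.
Σ Nₕx̄ₕ = 132898·134.9 + 141712·118.6 + 81736·136.7 + 30206·110.7 = 17927940.2 + 16807043.2 + 11173311.2 + 3343804.2 = 49252098.8.
Divide by N: 49252098.8 / 386552 = 127.4139... → 127.41.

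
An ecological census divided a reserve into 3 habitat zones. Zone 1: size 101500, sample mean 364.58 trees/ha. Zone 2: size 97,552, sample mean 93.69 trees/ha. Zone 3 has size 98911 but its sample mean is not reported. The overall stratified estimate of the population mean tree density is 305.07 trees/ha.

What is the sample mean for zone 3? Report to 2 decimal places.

452.48

N = 101500 + 97552 + 98911 = 297963.
Overall total = μ·N = 305.07·297963 = 90899572.41.
Subtract the known strata: 101500·364.58 + 97552·93.69 = 46144516.88.
Remaining total for zone 3: 90899572.41 − 46144516.88 = 44755055.53.
Divide by its size: 44755055.53 / 98911 = 452.4780... → 452.48.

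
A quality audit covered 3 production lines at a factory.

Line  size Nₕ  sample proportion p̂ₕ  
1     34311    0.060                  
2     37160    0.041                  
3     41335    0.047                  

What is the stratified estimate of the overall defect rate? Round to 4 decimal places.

0.0490

N = 34311 + 37160 + 41335 = 112806.
Overall proportion = Σ (Nₕ/N)·p̂ₕ.
Σ Nₕp̂ₕ = 2058.66 + 1523.56 + 1942.745 = 5524.965.
5524.965 / 112806 = 0.048978... → 0.0490.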